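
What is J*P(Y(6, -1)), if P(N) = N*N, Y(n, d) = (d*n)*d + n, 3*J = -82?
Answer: -3936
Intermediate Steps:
J = -82/3 (J = (⅓)*(-82) = -82/3 ≈ -27.333)
Y(n, d) = n + n*d² (Y(n, d) = n*d² + n = n + n*d²)
P(N) = N²
J*P(Y(6, -1)) = -82*36*(1 + (-1)²)²/3 = -82*36*(1 + 1)²/3 = -82*(6*2)²/3 = -82/3*12² = -82/3*144 = -3936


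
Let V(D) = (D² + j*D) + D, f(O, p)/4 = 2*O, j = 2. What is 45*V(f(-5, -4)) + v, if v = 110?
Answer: 66710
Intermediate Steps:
f(O, p) = 8*O (f(O, p) = 4*(2*O) = 8*O)
V(D) = D² + 3*D (V(D) = (D² + 2*D) + D = D² + 3*D)
45*V(f(-5, -4)) + v = 45*((8*(-5))*(3 + 8*(-5))) + 110 = 45*(-40*(3 - 40)) + 110 = 45*(-40*(-37)) + 110 = 45*1480 + 110 = 66600 + 110 = 66710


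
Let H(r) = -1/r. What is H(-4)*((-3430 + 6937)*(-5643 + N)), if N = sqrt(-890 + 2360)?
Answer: -19790001/4 + 24549*sqrt(30)/4 ≈ -4.9139e+6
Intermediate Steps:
N = 7*sqrt(30) (N = sqrt(1470) = 7*sqrt(30) ≈ 38.341)
H(-4)*((-3430 + 6937)*(-5643 + N)) = (-1/(-4))*((-3430 + 6937)*(-5643 + 7*sqrt(30))) = (-1*(-1/4))*(3507*(-5643 + 7*sqrt(30))) = (-19790001 + 24549*sqrt(30))/4 = -19790001/4 + 24549*sqrt(30)/4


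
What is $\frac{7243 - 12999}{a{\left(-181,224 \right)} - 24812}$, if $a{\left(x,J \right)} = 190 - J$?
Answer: $\frac{2878}{12423} \approx 0.23167$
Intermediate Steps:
$\frac{7243 - 12999}{a{\left(-181,224 \right)} - 24812} = \frac{7243 - 12999}{\left(190 - 224\right) - 24812} = - \frac{5756}{\left(190 - 224\right) - 24812} = - \frac{5756}{-34 - 24812} = - \frac{5756}{-24846} = \left(-5756\right) \left(- \frac{1}{24846}\right) = \frac{2878}{12423}$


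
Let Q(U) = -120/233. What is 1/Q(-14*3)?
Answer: -233/120 ≈ -1.9417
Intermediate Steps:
Q(U) = -120/233 (Q(U) = -120*1/233 = -120/233)
1/Q(-14*3) = 1/(-120/233) = -233/120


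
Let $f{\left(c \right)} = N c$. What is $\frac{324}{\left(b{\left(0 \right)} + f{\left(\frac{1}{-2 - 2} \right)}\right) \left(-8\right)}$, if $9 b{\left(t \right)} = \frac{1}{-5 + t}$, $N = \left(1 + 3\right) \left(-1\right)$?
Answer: $- \frac{3645}{88} \approx -41.42$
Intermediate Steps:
$N = -4$ ($N = 4 \left(-1\right) = -4$)
$b{\left(t \right)} = \frac{1}{9 \left(-5 + t\right)}$
$f{\left(c \right)} = - 4 c$
$\frac{324}{\left(b{\left(0 \right)} + f{\left(\frac{1}{-2 - 2} \right)}\right) \left(-8\right)} = \frac{324}{\left(\frac{1}{9 \left(-5 + 0\right)} - \frac{4}{-2 - 2}\right) \left(-8\right)} = \frac{324}{\left(\frac{1}{9 \left(-5\right)} - \frac{4}{-4}\right) \left(-8\right)} = \frac{324}{\left(\frac{1}{9} \left(- \frac{1}{5}\right) - -1\right) \left(-8\right)} = \frac{324}{\left(- \frac{1}{45} + 1\right) \left(-8\right)} = \frac{324}{\frac{44}{45} \left(-8\right)} = \frac{324}{- \frac{352}{45}} = 324 \left(- \frac{45}{352}\right) = - \frac{3645}{88}$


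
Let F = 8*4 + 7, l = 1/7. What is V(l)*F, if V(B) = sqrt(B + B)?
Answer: 39*sqrt(14)/7 ≈ 20.846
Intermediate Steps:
l = 1/7 (l = 1*(1/7) = 1/7 ≈ 0.14286)
F = 39 (F = 32 + 7 = 39)
V(B) = sqrt(2)*sqrt(B) (V(B) = sqrt(2*B) = sqrt(2)*sqrt(B))
V(l)*F = (sqrt(2)*sqrt(1/7))*39 = (sqrt(2)*(sqrt(7)/7))*39 = (sqrt(14)/7)*39 = 39*sqrt(14)/7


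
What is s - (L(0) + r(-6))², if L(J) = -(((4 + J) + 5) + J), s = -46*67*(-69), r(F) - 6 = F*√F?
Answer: 212865 - 36*I*√6 ≈ 2.1287e+5 - 88.182*I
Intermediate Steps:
r(F) = 6 + F^(3/2) (r(F) = 6 + F*√F = 6 + F^(3/2))
s = 212658 (s = -3082*(-69) = 212658)
L(J) = -9 - 2*J (L(J) = -((9 + J) + J) = -(9 + 2*J) = -9 - 2*J)
s - (L(0) + r(-6))² = 212658 - ((-9 - 2*0) + (6 + (-6)^(3/2)))² = 212658 - ((-9 + 0) + (6 - 6*I*√6))² = 212658 - (-9 + (6 - 6*I*√6))² = 212658 - (-3 - 6*I*√6)²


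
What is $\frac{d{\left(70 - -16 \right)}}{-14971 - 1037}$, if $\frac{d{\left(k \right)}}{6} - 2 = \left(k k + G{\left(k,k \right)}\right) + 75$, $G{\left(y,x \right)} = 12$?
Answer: $- \frac{7485}{2668} \approx -2.8055$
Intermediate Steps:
$d{\left(k \right)} = 534 + 6 k^{2}$ ($d{\left(k \right)} = 12 + 6 \left(\left(k k + 12\right) + 75\right) = 12 + 6 \left(\left(k^{2} + 12\right) + 75\right) = 12 + 6 \left(\left(12 + k^{2}\right) + 75\right) = 12 + 6 \left(87 + k^{2}\right) = 12 + \left(522 + 6 k^{2}\right) = 534 + 6 k^{2}$)
$\frac{d{\left(70 - -16 \right)}}{-14971 - 1037} = \frac{534 + 6 \left(70 - -16\right)^{2}}{-14971 - 1037} = \frac{534 + 6 \left(70 + 16\right)^{2}}{-16008} = \left(534 + 6 \cdot 86^{2}\right) \left(- \frac{1}{16008}\right) = \left(534 + 6 \cdot 7396\right) \left(- \frac{1}{16008}\right) = \left(534 + 44376\right) \left(- \frac{1}{16008}\right) = 44910 \left(- \frac{1}{16008}\right) = - \frac{7485}{2668}$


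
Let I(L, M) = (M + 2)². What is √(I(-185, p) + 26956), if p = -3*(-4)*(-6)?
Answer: 4*√1991 ≈ 178.48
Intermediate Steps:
p = -72 (p = 12*(-6) = -72)
I(L, M) = (2 + M)²
√(I(-185, p) + 26956) = √((2 - 72)² + 26956) = √((-70)² + 26956) = √(4900 + 26956) = √31856 = 4*√1991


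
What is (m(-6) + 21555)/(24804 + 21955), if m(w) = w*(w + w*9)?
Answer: 21915/46759 ≈ 0.46868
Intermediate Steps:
m(w) = 10*w² (m(w) = w*(w + 9*w) = w*(10*w) = 10*w²)
(m(-6) + 21555)/(24804 + 21955) = (10*(-6)² + 21555)/(24804 + 21955) = (10*36 + 21555)/46759 = (360 + 21555)*(1/46759) = 21915*(1/46759) = 21915/46759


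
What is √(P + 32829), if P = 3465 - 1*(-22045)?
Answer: √58339 ≈ 241.53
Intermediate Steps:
P = 25510 (P = 3465 + 22045 = 25510)
√(P + 32829) = √(25510 + 32829) = √58339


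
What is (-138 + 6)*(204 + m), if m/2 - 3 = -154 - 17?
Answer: 17424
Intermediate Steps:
m = -336 (m = 6 + 2*(-154 - 17) = 6 + 2*(-171) = 6 - 342 = -336)
(-138 + 6)*(204 + m) = (-138 + 6)*(204 - 336) = -132*(-132) = 17424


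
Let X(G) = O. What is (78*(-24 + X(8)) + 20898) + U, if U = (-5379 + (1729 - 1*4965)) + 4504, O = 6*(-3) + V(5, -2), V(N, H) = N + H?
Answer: 13745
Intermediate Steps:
V(N, H) = H + N
O = -15 (O = 6*(-3) + (-2 + 5) = -18 + 3 = -15)
X(G) = -15
U = -4111 (U = (-5379 + (1729 - 4965)) + 4504 = (-5379 - 3236) + 4504 = -8615 + 4504 = -4111)
(78*(-24 + X(8)) + 20898) + U = (78*(-24 - 15) + 20898) - 4111 = (78*(-39) + 20898) - 4111 = (-3042 + 20898) - 4111 = 17856 - 4111 = 13745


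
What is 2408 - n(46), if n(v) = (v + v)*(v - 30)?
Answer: 936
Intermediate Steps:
n(v) = 2*v*(-30 + v) (n(v) = (2*v)*(-30 + v) = 2*v*(-30 + v))
2408 - n(46) = 2408 - 2*46*(-30 + 46) = 2408 - 2*46*16 = 2408 - 1*1472 = 2408 - 1472 = 936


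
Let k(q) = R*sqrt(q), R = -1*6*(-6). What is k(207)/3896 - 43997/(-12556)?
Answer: 43997/12556 + 27*sqrt(23)/974 ≈ 3.6370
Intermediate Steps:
R = 36 (R = -6*(-6) = 36)
k(q) = 36*sqrt(q)
k(207)/3896 - 43997/(-12556) = (36*sqrt(207))/3896 - 43997/(-12556) = (36*(3*sqrt(23)))*(1/3896) - 43997*(-1/12556) = (108*sqrt(23))*(1/3896) + 43997/12556 = 27*sqrt(23)/974 + 43997/12556 = 43997/12556 + 27*sqrt(23)/974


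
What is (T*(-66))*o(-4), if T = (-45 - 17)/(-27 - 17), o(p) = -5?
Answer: 465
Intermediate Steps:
T = 31/22 (T = -62/(-44) = -62*(-1/44) = 31/22 ≈ 1.4091)
(T*(-66))*o(-4) = ((31/22)*(-66))*(-5) = -93*(-5) = 465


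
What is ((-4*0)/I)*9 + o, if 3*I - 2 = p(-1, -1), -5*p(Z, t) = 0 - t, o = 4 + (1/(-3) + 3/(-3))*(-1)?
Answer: 16/3 ≈ 5.3333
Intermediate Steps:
o = 16/3 (o = 4 + (1*(-⅓) + 3*(-⅓))*(-1) = 4 + (-⅓ - 1)*(-1) = 4 - 4/3*(-1) = 4 + 4/3 = 16/3 ≈ 5.3333)
p(Z, t) = t/5 (p(Z, t) = -(0 - t)/5 = -(-1)*t/5 = t/5)
I = ⅗ (I = ⅔ + ((⅕)*(-1))/3 = ⅔ + (⅓)*(-⅕) = ⅔ - 1/15 = ⅗ ≈ 0.60000)
((-4*0)/I)*9 + o = ((-4*0)/(⅗))*9 + 16/3 = (0*(5/3))*9 + 16/3 = 0*9 + 16/3 = 0 + 16/3 = 16/3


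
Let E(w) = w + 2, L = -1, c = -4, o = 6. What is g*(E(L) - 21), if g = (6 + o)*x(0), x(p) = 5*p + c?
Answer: 960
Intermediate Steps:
x(p) = -4 + 5*p (x(p) = 5*p - 4 = -4 + 5*p)
g = -48 (g = (6 + 6)*(-4 + 5*0) = 12*(-4 + 0) = 12*(-4) = -48)
E(w) = 2 + w
g*(E(L) - 21) = -48*((2 - 1) - 21) = -48*(1 - 21) = -48*(-20) = 960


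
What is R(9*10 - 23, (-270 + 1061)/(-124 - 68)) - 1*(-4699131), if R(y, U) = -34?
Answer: 4699097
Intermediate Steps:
R(9*10 - 23, (-270 + 1061)/(-124 - 68)) - 1*(-4699131) = -34 - 1*(-4699131) = -34 + 4699131 = 4699097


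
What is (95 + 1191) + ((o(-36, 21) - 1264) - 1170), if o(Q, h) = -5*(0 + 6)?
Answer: -1178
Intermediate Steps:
o(Q, h) = -30 (o(Q, h) = -5*6 = -30)
(95 + 1191) + ((o(-36, 21) - 1264) - 1170) = (95 + 1191) + ((-30 - 1264) - 1170) = 1286 + (-1294 - 1170) = 1286 - 2464 = -1178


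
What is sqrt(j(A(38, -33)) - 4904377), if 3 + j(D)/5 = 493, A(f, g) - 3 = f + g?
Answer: I*sqrt(4901927) ≈ 2214.0*I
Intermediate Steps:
A(f, g) = 3 + f + g (A(f, g) = 3 + (f + g) = 3 + f + g)
j(D) = 2450 (j(D) = -15 + 5*493 = -15 + 2465 = 2450)
sqrt(j(A(38, -33)) - 4904377) = sqrt(2450 - 4904377) = sqrt(-4901927) = I*sqrt(4901927)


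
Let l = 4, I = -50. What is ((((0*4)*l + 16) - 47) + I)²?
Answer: 6561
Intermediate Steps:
((((0*4)*l + 16) - 47) + I)² = ((((0*4)*4 + 16) - 47) - 50)² = (((0*4 + 16) - 47) - 50)² = (((0 + 16) - 47) - 50)² = ((16 - 47) - 50)² = (-31 - 50)² = (-81)² = 6561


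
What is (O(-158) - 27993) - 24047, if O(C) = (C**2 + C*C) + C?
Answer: -2270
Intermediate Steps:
O(C) = C + 2*C**2 (O(C) = (C**2 + C**2) + C = 2*C**2 + C = C + 2*C**2)
(O(-158) - 27993) - 24047 = (-158*(1 + 2*(-158)) - 27993) - 24047 = (-158*(1 - 316) - 27993) - 24047 = (-158*(-315) - 27993) - 24047 = (49770 - 27993) - 24047 = 21777 - 24047 = -2270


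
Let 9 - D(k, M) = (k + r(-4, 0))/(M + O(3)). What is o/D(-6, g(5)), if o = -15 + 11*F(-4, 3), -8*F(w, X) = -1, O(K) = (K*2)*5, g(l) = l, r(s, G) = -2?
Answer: -3815/2584 ≈ -1.4764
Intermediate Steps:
O(K) = 10*K (O(K) = (2*K)*5 = 10*K)
F(w, X) = ⅛ (F(w, X) = -⅛*(-1) = ⅛)
D(k, M) = 9 - (-2 + k)/(30 + M) (D(k, M) = 9 - (k - 2)/(M + 10*3) = 9 - (-2 + k)/(M + 30) = 9 - (-2 + k)/(30 + M))
o = -109/8 (o = -15 + 11*(⅛) = -15 + 11/8 = -109/8 ≈ -13.625)
o/D(-6, g(5)) = -109*(30 + 5)/(272 - 1*(-6) + 9*5)/8 = -109*35/(272 + 6 + 45)/8 = -109/(8*((1/35)*323)) = -109/(8*323/35) = -109/8*35/323 = -3815/2584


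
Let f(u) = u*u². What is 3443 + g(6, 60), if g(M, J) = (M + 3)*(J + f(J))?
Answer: 1947983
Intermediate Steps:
f(u) = u³
g(M, J) = (3 + M)*(J + J³) (g(M, J) = (M + 3)*(J + J³) = (3 + M)*(J + J³))
3443 + g(6, 60) = 3443 + 60*(3 + 6 + 3*60² + 6*60²) = 3443 + 60*(3 + 6 + 3*3600 + 6*3600) = 3443 + 60*(3 + 6 + 10800 + 21600) = 3443 + 60*32409 = 3443 + 1944540 = 1947983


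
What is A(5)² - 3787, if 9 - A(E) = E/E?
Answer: -3723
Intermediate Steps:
A(E) = 8 (A(E) = 9 - E/E = 9 - 1*1 = 9 - 1 = 8)
A(5)² - 3787 = 8² - 3787 = 64 - 3787 = -3723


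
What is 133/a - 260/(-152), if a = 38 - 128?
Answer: 199/855 ≈ 0.23275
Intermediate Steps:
a = -90
133/a - 260/(-152) = 133/(-90) - 260/(-152) = 133*(-1/90) - 260*(-1/152) = -133/90 + 65/38 = 199/855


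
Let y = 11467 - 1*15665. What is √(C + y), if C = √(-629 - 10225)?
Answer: √(-4198 + 9*I*√134) ≈ 0.8039 + 64.797*I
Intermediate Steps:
y = -4198 (y = 11467 - 15665 = -4198)
C = 9*I*√134 (C = √(-10854) = 9*I*√134 ≈ 104.18*I)
√(C + y) = √(9*I*√134 - 4198) = √(-4198 + 9*I*√134)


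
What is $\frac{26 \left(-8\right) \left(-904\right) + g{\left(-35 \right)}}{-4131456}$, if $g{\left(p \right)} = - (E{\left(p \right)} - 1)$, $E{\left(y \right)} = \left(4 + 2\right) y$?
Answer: $- \frac{188243}{4131456} \approx -0.045563$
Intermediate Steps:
$E{\left(y \right)} = 6 y$
$g{\left(p \right)} = 1 - 6 p$ ($g{\left(p \right)} = - (6 p - 1) = - (-1 + 6 p) = 1 - 6 p$)
$\frac{26 \left(-8\right) \left(-904\right) + g{\left(-35 \right)}}{-4131456} = \frac{26 \left(-8\right) \left(-904\right) + \left(1 - -210\right)}{-4131456} = \left(\left(-208\right) \left(-904\right) + \left(1 + 210\right)\right) \left(- \frac{1}{4131456}\right) = \left(188032 + 211\right) \left(- \frac{1}{4131456}\right) = 188243 \left(- \frac{1}{4131456}\right) = - \frac{188243}{4131456}$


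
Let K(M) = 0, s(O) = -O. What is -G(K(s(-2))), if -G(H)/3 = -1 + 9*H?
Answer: -3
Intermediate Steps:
G(H) = 3 - 27*H (G(H) = -3*(-1 + 9*H) = 3 - 27*H)
-G(K(s(-2))) = -(3 - 27*0) = -(3 + 0) = -1*3 = -3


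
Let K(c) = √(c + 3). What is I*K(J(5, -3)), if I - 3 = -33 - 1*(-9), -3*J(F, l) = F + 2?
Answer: -7*√6 ≈ -17.146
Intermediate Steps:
J(F, l) = -⅔ - F/3 (J(F, l) = -(F + 2)/3 = -(2 + F)/3 = -⅔ - F/3)
I = -21 (I = 3 + (-33 - 1*(-9)) = 3 + (-33 + 9) = 3 - 24 = -21)
K(c) = √(3 + c)
I*K(J(5, -3)) = -21*√(3 + (-⅔ - ⅓*5)) = -21*√(3 + (-⅔ - 5/3)) = -21*√(3 - 7/3) = -7*√6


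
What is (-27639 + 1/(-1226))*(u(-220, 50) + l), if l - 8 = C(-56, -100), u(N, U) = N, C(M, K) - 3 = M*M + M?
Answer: -97285026465/1226 ≈ -7.9352e+7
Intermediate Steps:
C(M, K) = 3 + M + M² (C(M, K) = 3 + (M*M + M) = 3 + (M² + M) = 3 + (M + M²) = 3 + M + M²)
l = 3091 (l = 8 + (3 - 56 + (-56)²) = 8 + (3 - 56 + 3136) = 8 + 3083 = 3091)
(-27639 + 1/(-1226))*(u(-220, 50) + l) = (-27639 + 1/(-1226))*(-220 + 3091) = (-27639 - 1/1226)*2871 = -33885415/1226*2871 = -97285026465/1226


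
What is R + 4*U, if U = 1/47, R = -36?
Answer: -1688/47 ≈ -35.915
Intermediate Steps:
U = 1/47 ≈ 0.021277
R + 4*U = -36 + 4*(1/47) = -36 + 4/47 = -1688/47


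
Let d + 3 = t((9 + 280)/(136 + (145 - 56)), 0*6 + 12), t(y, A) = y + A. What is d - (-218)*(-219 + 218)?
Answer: -46736/225 ≈ -207.72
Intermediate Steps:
t(y, A) = A + y
d = 2314/225 (d = -3 + ((0*6 + 12) + (9 + 280)/(136 + (145 - 56))) = -3 + ((0 + 12) + 289/(136 + 89)) = -3 + (12 + 289/225) = -3 + 2989/225 = 2314/225 ≈ 10.284)
d - (-218)*(-219 + 218) = 2314/225 - (-218)*(-219 + 218) = 2314/225 - (-218)*(-1) = 2314/225 - 1*218 = 2314/225 - 218 = -46736/225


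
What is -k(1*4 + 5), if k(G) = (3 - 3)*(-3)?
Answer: 0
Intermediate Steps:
k(G) = 0 (k(G) = 0*(-3) = 0)
-k(1*4 + 5) = -1*0 = 0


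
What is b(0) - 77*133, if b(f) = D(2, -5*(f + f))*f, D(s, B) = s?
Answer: -10241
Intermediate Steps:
b(f) = 2*f
b(0) - 77*133 = 2*0 - 77*133 = 0 - 10241 = -10241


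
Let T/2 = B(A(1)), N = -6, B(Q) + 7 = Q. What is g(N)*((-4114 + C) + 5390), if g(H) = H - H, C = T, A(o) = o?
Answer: 0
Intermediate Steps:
B(Q) = -7 + Q
T = -12 (T = 2*(-7 + 1) = 2*(-6) = -12)
C = -12
g(H) = 0
g(N)*((-4114 + C) + 5390) = 0*((-4114 - 12) + 5390) = 0*(-4126 + 5390) = 0*1264 = 0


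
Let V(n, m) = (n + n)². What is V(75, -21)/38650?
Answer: 450/773 ≈ 0.58215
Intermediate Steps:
V(n, m) = 4*n² (V(n, m) = (2*n)² = 4*n²)
V(75, -21)/38650 = (4*75²)/38650 = (4*5625)*(1/38650) = 22500*(1/38650) = 450/773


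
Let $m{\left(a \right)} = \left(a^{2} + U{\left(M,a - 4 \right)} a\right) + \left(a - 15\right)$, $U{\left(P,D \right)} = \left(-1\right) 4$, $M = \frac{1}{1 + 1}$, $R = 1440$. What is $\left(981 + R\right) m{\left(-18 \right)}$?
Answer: $878823$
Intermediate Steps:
$M = \frac{1}{2} \approx 0.5$
$U{\left(P,D \right)} = -4$
$m{\left(a \right)} = -15 + a^{2} - 3 a$ ($m{\left(a \right)} = \left(a^{2} - 4 a\right) + \left(a - 15\right) = \left(a^{2} - 4 a\right) + \left(-15 + a\right) = -15 + a^{2} - 3 a$)
$\left(981 + R\right) m{\left(-18 \right)} = \left(981 + 1440\right) \left(-15 + \left(-18\right)^{2} - -54\right) = 2421 \left(-15 + 324 + 54\right) = 2421 \cdot 363 = 878823$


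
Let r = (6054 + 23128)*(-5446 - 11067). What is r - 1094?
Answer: -481883460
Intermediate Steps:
r = -481882366 (r = 29182*(-16513) = -481882366)
r - 1094 = -481882366 - 1094 = -481883460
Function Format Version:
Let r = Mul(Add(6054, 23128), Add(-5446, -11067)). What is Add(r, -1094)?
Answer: -481883460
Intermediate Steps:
r = -481882366 (r = Mul(29182, -16513) = -481882366)
Add(r, -1094) = Add(-481882366, -1094) = -481883460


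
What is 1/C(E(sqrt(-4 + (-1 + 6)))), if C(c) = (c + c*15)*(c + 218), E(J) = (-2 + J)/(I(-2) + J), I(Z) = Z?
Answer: 1/3504 ≈ 0.00028539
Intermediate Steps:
E(J) = 1 (E(J) = (-2 + J)/(-2 + J) = 1)
C(c) = 16*c*(218 + c) (C(c) = (c + 15*c)*(218 + c) = (16*c)*(218 + c) = 16*c*(218 + c))
1/C(E(sqrt(-4 + (-1 + 6)))) = 1/(16*1*(218 + 1)) = 1/(16*1*219) = 1/3504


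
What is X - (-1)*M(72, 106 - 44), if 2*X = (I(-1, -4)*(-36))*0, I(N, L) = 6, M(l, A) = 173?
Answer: 173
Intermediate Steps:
X = 0 (X = ((6*(-36))*0)/2 = (-216*0)/2 = (1/2)*0 = 0)
X - (-1)*M(72, 106 - 44) = 0 - (-1)*173 = 0 - 1*(-173) = 0 + 173 = 173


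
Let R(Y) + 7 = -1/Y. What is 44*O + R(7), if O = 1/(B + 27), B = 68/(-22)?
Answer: -9762/1841 ≈ -5.3026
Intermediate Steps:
B = -34/11 (B = 68*(-1/22) = -34/11 ≈ -3.0909)
R(Y) = -7 - 1/Y
O = 11/263 (O = 1/(-34/11 + 27) = 1/(263/11) = 11/263 ≈ 0.041825)
44*O + R(7) = 44*(11/263) + (-7 - 1/7) = 484/263 + (-7 - 1*⅐) = 484/263 + (-7 - ⅐) = 484/263 - 50/7 = -9762/1841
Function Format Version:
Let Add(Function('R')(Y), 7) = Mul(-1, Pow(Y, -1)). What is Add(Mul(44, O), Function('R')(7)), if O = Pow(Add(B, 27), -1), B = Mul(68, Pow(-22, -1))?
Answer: Rational(-9762, 1841) ≈ -5.3026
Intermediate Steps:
B = Rational(-34, 11) (B = Mul(68, Rational(-1, 22)) = Rational(-34, 11) ≈ -3.0909)
Function('R')(Y) = Add(-7, Mul(-1, Pow(Y, -1)))
O = Rational(11, 263) (O = Pow(Add(Rational(-34, 11), 27), -1) = Pow(Rational(263, 11), -1) = Rational(11, 263) ≈ 0.041825)
Add(Mul(44, O), Function('R')(7)) = Add(Mul(44, Rational(11, 263)), Add(-7, Mul(-1, Pow(7, -1)))) = Add(Rational(484, 263), Add(-7, Mul(-1, Rational(1, 7)))) = Add(Rational(484, 263), Add(-7, Rational(-1, 7))) = Add(Rational(484, 263), Rational(-50, 7)) = Rational(-9762, 1841)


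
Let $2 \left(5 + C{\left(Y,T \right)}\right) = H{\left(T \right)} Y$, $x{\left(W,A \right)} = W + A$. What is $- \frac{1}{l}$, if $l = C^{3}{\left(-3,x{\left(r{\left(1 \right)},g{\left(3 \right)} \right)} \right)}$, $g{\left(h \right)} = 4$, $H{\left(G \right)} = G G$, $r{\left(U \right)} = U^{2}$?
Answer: $\frac{8}{614125} \approx 1.3027 \cdot 10^{-5}$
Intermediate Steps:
$H{\left(G \right)} = G^{2}$
$x{\left(W,A \right)} = A + W$
$C{\left(Y,T \right)} = -5 + \frac{Y T^{2}}{2}$ ($C{\left(Y,T \right)} = -5 + \frac{T^{2} Y}{2} = -5 + \frac{Y T^{2}}{2}$)
$l = - \frac{614125}{8}$ ($l = \left(-5 + \frac{1}{2} \left(-3\right) \left(4 + 1^{2}\right)^{2}\right)^{3} = \left(-5 + \frac{1}{2} \left(-3\right) \left(4 + 1\right)^{2}\right)^{3} = \left(-5 + \frac{1}{2} \left(-3\right) 5^{2}\right)^{3} = \left(-5 + \frac{1}{2} \left(-3\right) 25\right)^{3} = \left(-5 - \frac{75}{2}\right)^{3} = \left(- \frac{85}{2}\right)^{3} = - \frac{614125}{8} \approx -76766.0$)
$- \frac{1}{l} = - \frac{1}{- \frac{614125}{8}} = \left(-1\right) \left(- \frac{8}{614125}\right) = \frac{8}{614125}$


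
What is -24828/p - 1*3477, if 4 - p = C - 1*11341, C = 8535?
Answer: -4897599/1405 ≈ -3485.8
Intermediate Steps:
p = 2810 (p = 4 - (8535 - 1*11341) = 4 - (8535 - 11341) = 4 - 1*(-2806) = 4 + 2806 = 2810)
-24828/p - 1*3477 = -24828/2810 - 1*3477 = -24828*1/2810 - 3477 = -12414/1405 - 3477 = -4897599/1405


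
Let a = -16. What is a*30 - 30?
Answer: -510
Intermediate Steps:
a*30 - 30 = -16*30 - 30 = -480 - 30 = -510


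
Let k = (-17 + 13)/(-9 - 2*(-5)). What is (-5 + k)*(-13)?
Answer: 117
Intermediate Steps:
k = -4 (k = -4/(-9 + 10) = -4/1 = -4*1 = -4)
(-5 + k)*(-13) = (-5 - 4)*(-13) = -9*(-13) = 117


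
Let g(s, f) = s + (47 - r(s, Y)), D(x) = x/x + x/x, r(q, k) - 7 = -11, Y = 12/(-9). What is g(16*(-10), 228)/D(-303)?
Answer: -109/2 ≈ -54.500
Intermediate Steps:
Y = -4/3 (Y = 12*(-1/9) = -4/3 ≈ -1.3333)
r(q, k) = -4 (r(q, k) = 7 - 11 = -4)
D(x) = 2 (D(x) = 1 + 1 = 2)
g(s, f) = 51 + s (g(s, f) = s + (47 - 1*(-4)) = s + (47 + 4) = s + 51 = 51 + s)
g(16*(-10), 228)/D(-303) = (51 + 16*(-10))/2 = (51 - 160)*(1/2) = -109*1/2 = -109/2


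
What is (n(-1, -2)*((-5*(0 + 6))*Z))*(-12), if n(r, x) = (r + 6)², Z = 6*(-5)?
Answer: -270000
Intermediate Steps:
Z = -30
n(r, x) = (6 + r)²
(n(-1, -2)*((-5*(0 + 6))*Z))*(-12) = ((6 - 1)²*(-5*(0 + 6)*(-30)))*(-12) = (5²*(-5*6*(-30)))*(-12) = (25*(-30*(-30)))*(-12) = (25*900)*(-12) = 22500*(-12) = -270000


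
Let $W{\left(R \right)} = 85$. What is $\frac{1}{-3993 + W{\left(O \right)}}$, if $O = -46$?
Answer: $- \frac{1}{3908} \approx -0.00025589$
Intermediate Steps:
$\frac{1}{-3993 + W{\left(O \right)}} = \frac{1}{-3993 + 85} = \frac{1}{-3908} = - \frac{1}{3908}$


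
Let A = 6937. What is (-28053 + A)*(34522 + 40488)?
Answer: -1583911160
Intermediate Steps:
(-28053 + A)*(34522 + 40488) = (-28053 + 6937)*(34522 + 40488) = -21116*75010 = -1583911160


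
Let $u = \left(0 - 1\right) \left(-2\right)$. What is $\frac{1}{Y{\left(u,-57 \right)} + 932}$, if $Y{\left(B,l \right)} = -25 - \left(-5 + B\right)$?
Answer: $\frac{1}{910} \approx 0.0010989$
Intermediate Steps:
$u = 2$ ($u = \left(-1\right) \left(-2\right) = 2$)
$Y{\left(B,l \right)} = -20 - B$
$\frac{1}{Y{\left(u,-57 \right)} + 932} = \frac{1}{\left(-20 - 2\right) + 932} = \frac{1}{-22 + 932} = \frac{1}{910}$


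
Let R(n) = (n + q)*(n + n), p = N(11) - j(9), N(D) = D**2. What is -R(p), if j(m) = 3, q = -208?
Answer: 21240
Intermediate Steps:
p = 118 (p = 11**2 - 1*3 = 121 - 3 = 118)
R(n) = 2*n*(-208 + n) (R(n) = (n - 208)*(n + n) = (-208 + n)*(2*n) = 2*n*(-208 + n))
-R(p) = -2*118*(-208 + 118) = -2*118*(-90) = -1*(-21240) = 21240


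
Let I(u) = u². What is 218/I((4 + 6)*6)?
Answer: 109/1800 ≈ 0.060556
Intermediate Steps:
218/I((4 + 6)*6) = 218/(((4 + 6)*6)²) = 218/((10*6)²) = 218/(60²) = 218/3600 = 218*(1/3600) = 109/1800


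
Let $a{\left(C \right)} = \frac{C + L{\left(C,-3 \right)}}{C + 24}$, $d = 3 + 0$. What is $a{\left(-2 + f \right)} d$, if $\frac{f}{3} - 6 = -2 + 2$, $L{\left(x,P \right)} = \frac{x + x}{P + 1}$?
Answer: $0$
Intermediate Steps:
$L{\left(x,P \right)} = \frac{2 x}{1 + P}$
$f = 18$ ($f = 18 + 3 \left(-2 + 2\right) = 18 + 3 \cdot 0 = 18 + 0 = 18$)
$d = 3$
$a{\left(C \right)} = 0$ ($a{\left(C \right)} = \frac{C + \frac{2 C}{1 - 3}}{C + 24} = \frac{C + \frac{2 C}{-2}}{24 + C} = \frac{C + 2 C \left(- \frac{1}{2}\right)}{24 + C} = \frac{C - C}{24 + C} = \frac{0}{24 + C} = 0$)
$a{\left(-2 + f \right)} d = 0 \cdot 3 = 0$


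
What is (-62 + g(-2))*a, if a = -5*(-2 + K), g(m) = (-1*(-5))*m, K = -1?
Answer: -1080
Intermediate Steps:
g(m) = 5*m
a = 15 (a = -5*(-2 - 1) = -5*(-3) = 15)
(-62 + g(-2))*a = (-62 + 5*(-2))*15 = (-62 - 10)*15 = -72*15 = -1080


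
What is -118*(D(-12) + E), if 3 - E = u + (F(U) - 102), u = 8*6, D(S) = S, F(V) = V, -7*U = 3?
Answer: -37524/7 ≈ -5360.6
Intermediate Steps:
U = -3/7 (U = -⅐*3 = -3/7 ≈ -0.42857)
u = 48
E = 402/7 (E = 3 - (48 + (-3/7 - 102)) = 3 - (48 - 717/7) = 3 - 1*(-381/7) = 3 + 381/7 = 402/7 ≈ 57.429)
-118*(D(-12) + E) = -118*(-12 + 402/7) = -118*318/7 = -37524/7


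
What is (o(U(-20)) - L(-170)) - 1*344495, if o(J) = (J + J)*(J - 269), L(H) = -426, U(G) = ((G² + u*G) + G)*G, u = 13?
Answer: 12467131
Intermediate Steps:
U(G) = G*(G² + 14*G) (U(G) = ((G² + 13*G) + G)*G = (G² + 14*G)*G = G*(G² + 14*G))
o(J) = 2*J*(-269 + J) (o(J) = (2*J)*(-269 + J) = 2*J*(-269 + J))
(o(U(-20)) - L(-170)) - 1*344495 = (2*((-20)²*(14 - 20))*(-269 + (-20)²*(14 - 20)) - 1*(-426)) - 1*344495 = (2*(400*(-6))*(-269 + 400*(-6)) + 426) - 344495 = (2*(-2400)*(-269 - 2400) + 426) - 344495 = (2*(-2400)*(-2669) + 426) - 344495 = (12811200 + 426) - 344495 = 12811626 - 344495 = 12467131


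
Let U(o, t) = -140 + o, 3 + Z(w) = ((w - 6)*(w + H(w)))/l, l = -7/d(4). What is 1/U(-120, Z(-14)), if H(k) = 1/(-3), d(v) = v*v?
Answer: -1/260 ≈ -0.0038462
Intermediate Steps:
d(v) = v**2
H(k) = -1/3
l = -7/16 (l = -7/(4**2) = -7/16 ≈ -0.43750)
Z(w) = -3 - 16*(-6 + w)*(-1/3 + w)/7 (Z(w) = -3 + ((w - 6)*(w - 1/3))/(-7/16) = -3 + ((-6 + w)*(-1/3 + w))*(-16/7) = -3 - 16*(-6 + w)*(-1/3 + w)/7)
1/U(-120, Z(-14)) = 1/(-140 - 120) = 1/(-260) = -1/260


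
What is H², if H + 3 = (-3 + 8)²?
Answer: 484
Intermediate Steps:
H = 22 (H = -3 + (-3 + 8)² = -3 + 5² = -3 + 25 = 22)
H² = 22² = 484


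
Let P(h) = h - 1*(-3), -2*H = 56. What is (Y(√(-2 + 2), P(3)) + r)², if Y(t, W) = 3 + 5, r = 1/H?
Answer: 49729/784 ≈ 63.430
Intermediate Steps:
H = -28 (H = -½*56 = -28)
r = -1/28 (r = 1/(-28) = -1/28 ≈ -0.035714)
P(h) = 3 + h (P(h) = h + 3 = 3 + h)
Y(t, W) = 8
(Y(√(-2 + 2), P(3)) + r)² = (8 - 1/28)² = (223/28)² = 49729/784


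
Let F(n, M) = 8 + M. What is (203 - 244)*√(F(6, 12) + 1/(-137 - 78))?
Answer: -41*√924285/215 ≈ -183.34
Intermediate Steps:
(203 - 244)*√(F(6, 12) + 1/(-137 - 78)) = (203 - 244)*√((8 + 12) + 1/(-137 - 78)) = -41*√(20 + 1/(-215)) = -41*√(20 - 1/215) = -41*√924285/215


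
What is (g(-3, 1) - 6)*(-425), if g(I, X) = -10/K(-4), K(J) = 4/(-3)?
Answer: -1275/2 ≈ -637.50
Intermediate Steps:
K(J) = -4/3 (K(J) = 4*(-⅓) = -4/3)
g(I, X) = 15/2 (g(I, X) = -10/(-4/3) = -10*(-¾) = 15/2)
(g(-3, 1) - 6)*(-425) = (15/2 - 6)*(-425) = (3/2)*(-425) = -1275/2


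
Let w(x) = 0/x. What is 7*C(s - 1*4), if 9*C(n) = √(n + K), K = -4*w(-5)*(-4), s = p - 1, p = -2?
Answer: 7*I*√7/9 ≈ 2.0578*I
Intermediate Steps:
s = -3 (s = -2 - 1 = -3)
w(x) = 0
K = 0 (K = -4*0*(-4) = 0*(-4) = 0)
C(n) = √n/9 (C(n) = √(n + 0)/9 = √n/9)
7*C(s - 1*4) = 7*(√(-3 - 1*4)/9) = 7*(√(-3 - 4)/9) = 7*(√(-7)/9) = 7*((I*√7)/9) = 7*(I*√7/9) = 7*I*√7/9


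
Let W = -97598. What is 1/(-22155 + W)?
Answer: -1/119753 ≈ -8.3505e-6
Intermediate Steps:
1/(-22155 + W) = 1/(-22155 - 97598) = 1/(-119753) = -1/119753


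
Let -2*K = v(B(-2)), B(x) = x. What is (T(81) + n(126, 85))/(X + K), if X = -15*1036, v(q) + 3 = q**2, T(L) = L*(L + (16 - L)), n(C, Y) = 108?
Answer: -2808/31081 ≈ -0.090345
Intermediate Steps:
T(L) = 16*L (T(L) = L*16 = 16*L)
v(q) = -3 + q**2
K = -1/2 (K = -(-3 + (-2)**2)/2 = -(-3 + 4)/2 = -1/2*1 = -1/2 ≈ -0.50000)
X = -15540
(T(81) + n(126, 85))/(X + K) = (16*81 + 108)/(-15540 - 1/2) = (1296 + 108)/(-31081/2) = 1404*(-2/31081) = -2808/31081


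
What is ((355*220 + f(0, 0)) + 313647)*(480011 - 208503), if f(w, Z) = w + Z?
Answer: 106362444476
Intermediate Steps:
f(w, Z) = Z + w
((355*220 + f(0, 0)) + 313647)*(480011 - 208503) = ((355*220 + (0 + 0)) + 313647)*(480011 - 208503) = ((78100 + 0) + 313647)*271508 = (78100 + 313647)*271508 = 391747*271508 = 106362444476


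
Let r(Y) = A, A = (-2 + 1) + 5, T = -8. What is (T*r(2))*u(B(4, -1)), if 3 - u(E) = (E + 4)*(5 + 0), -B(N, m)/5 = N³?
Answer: -50656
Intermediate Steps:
A = 4 (A = -1 + 5 = 4)
B(N, m) = -5*N³
r(Y) = 4
u(E) = -17 - 5*E (u(E) = 3 - (E + 4)*(5 + 0) = 3 - (4 + E)*5 = 3 - (20 + 5*E) = 3 + (-20 - 5*E) = -17 - 5*E)
(T*r(2))*u(B(4, -1)) = (-8*4)*(-17 - (-25)*4³) = -32*(-17 - (-25)*64) = -32*(-17 - 5*(-320)) = -32*(-17 + 1600) = -32*1583 = -50656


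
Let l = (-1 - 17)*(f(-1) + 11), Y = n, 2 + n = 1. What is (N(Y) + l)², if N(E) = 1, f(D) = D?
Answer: 32041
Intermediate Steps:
n = -1 (n = -2 + 1 = -1)
Y = -1
l = -180 (l = (-1 - 17)*(-1 + 11) = -18*10 = -180)
(N(Y) + l)² = (1 - 180)² = (-179)² = 32041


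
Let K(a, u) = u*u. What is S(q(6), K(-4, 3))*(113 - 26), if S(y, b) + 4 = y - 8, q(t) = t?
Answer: -522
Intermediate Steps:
K(a, u) = u²
S(y, b) = -12 + y (S(y, b) = -4 + (y - 8) = -4 + (-8 + y) = -12 + y)
S(q(6), K(-4, 3))*(113 - 26) = (-12 + 6)*(113 - 26) = -6*87 = -522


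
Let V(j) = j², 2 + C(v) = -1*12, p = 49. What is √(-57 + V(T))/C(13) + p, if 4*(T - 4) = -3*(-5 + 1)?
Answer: 49 - I*√2/7 ≈ 49.0 - 0.20203*I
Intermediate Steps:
T = 7 (T = 4 + (-3*(-5 + 1))/4 = 4 + (-3*(-4))/4 = 4 + (¼)*12 = 4 + 3 = 7)
C(v) = -14 (C(v) = -2 - 1*12 = -2 - 12 = -14)
√(-57 + V(T))/C(13) + p = √(-57 + 7²)/(-14) + 49 = -√(-57 + 49)/14 + 49 = -I*√2/7 + 49 = 49 - I*√2/7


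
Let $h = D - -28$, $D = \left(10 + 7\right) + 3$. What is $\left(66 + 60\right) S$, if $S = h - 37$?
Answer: $1386$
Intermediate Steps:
$D = 20$ ($D = 17 + 3 = 20$)
$h = 48$ ($h = 20 - -28 = 20 + 28 = 48$)
$S = 11$ ($S = 48 - 37 = 11$)
$\left(66 + 60\right) S = \left(66 + 60\right) 11 = 126 \cdot 11 = 1386$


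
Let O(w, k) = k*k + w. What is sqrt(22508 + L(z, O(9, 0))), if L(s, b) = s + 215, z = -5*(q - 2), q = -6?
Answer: sqrt(22763) ≈ 150.87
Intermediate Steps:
O(w, k) = w + k**2 (O(w, k) = k**2 + w = w + k**2)
z = 40 (z = -5*(-6 - 2) = -5*(-8) = 40)
L(s, b) = 215 + s
sqrt(22508 + L(z, O(9, 0))) = sqrt(22508 + (215 + 40)) = sqrt(22508 + 255) = sqrt(22763)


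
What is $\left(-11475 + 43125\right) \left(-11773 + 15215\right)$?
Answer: $108939300$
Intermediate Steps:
$\left(-11475 + 43125\right) \left(-11773 + 15215\right) = 31650 \cdot 3442 = 108939300$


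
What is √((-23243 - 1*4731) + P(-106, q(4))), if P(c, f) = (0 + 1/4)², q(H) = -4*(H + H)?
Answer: I*√447583/4 ≈ 167.25*I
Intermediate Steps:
q(H) = -8*H
P(c, f) = 1/16 (P(c, f) = (0 + ¼)² = (¼)² = 1/16)
√((-23243 - 1*4731) + P(-106, q(4))) = √((-23243 - 1*4731) + 1/16) = √((-23243 - 4731) + 1/16) = √(-27974 + 1/16) = √(-447583/16) = I*√447583/4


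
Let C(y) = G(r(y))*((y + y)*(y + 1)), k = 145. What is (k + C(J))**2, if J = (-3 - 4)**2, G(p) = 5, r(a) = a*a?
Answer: 607376025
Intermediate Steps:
r(a) = a**2
J = 49 (J = (-7)**2 = 49)
C(y) = 10*y*(1 + y) (C(y) = 5*((y + y)*(y + 1)) = 5*((2*y)*(1 + y)) = 5*(2*y*(1 + y)) = 10*y*(1 + y))
(k + C(J))**2 = (145 + 10*49*(1 + 49))**2 = (145 + 10*49*50)**2 = (145 + 24500)**2 = 24645**2 = 607376025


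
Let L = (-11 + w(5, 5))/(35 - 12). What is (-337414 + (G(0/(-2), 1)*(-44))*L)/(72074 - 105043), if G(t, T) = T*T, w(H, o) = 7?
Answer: 7760346/758287 ≈ 10.234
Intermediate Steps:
G(t, T) = T**2
L = -4/23 (L = (-11 + 7)/(35 - 12) = -4/23 ≈ -0.17391)
(-337414 + (G(0/(-2), 1)*(-44))*L)/(72074 - 105043) = (-337414 + (1**2*(-44))*(-4/23))/(72074 - 105043) = (-337414 + (1*(-44))*(-4/23))/(-32969) = (-337414 - 44*(-4/23))*(-1/32969) = (-337414 + 176/23)*(-1/32969) = -7760346/23*(-1/32969) = 7760346/758287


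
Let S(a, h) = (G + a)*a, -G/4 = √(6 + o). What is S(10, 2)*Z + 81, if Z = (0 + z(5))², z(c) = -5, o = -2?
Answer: 581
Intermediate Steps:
G = -8 (G = -4*√(6 - 2) = -4*√4 = -4*2 = -8)
S(a, h) = a*(-8 + a) (S(a, h) = (-8 + a)*a = a*(-8 + a))
Z = 25 (Z = (0 - 5)² = (-5)² = 25)
S(10, 2)*Z + 81 = (10*(-8 + 10))*25 + 81 = (10*2)*25 + 81 = 20*25 + 81 = 500 + 81 = 581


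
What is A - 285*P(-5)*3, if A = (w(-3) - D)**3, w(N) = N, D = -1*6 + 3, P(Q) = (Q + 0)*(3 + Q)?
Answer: -8550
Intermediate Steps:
P(Q) = Q*(3 + Q)
D = -3 (D = -6 + 3 = -3)
A = 0 (A = (-3 - 1*(-3))**3 = (-3 + 3)**3 = 0**3 = 0)
A - 285*P(-5)*3 = 0 - 285*(-5*(3 - 5))*3 = 0 - 285*(-5*(-2))*3 = 0 - 2850*3 = 0 - 285*30 = 0 - 8550 = -8550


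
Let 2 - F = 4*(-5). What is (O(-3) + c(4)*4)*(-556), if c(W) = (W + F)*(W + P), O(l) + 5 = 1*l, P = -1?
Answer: -169024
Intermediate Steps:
O(l) = -5 + l (O(l) = -5 + 1*l = -5 + l)
F = 22 (F = 2 - 4*(-5) = 2 - 1*(-20) = 2 + 20 = 22)
c(W) = (-1 + W)*(22 + W) (c(W) = (W + 22)*(W - 1) = (22 + W)*(-1 + W) = (-1 + W)*(22 + W))
(O(-3) + c(4)*4)*(-556) = ((-5 - 3) + (-22 + 4² + 21*4)*4)*(-556) = (-8 + (-22 + 16 + 84)*4)*(-556) = (-8 + 78*4)*(-556) = (-8 + 312)*(-556) = 304*(-556) = -169024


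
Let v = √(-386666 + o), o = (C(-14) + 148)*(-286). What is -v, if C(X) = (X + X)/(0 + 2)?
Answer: -I*√424990 ≈ -651.91*I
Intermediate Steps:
C(X) = X (C(X) = (2*X)/2 = (2*X)*(½) = X)
o = -38324 (o = (-14 + 148)*(-286) = 134*(-286) = -38324)
v = I*√424990 (v = √(-386666 - 38324) = √(-424990) = I*√424990 ≈ 651.91*I)
-v = -I*√424990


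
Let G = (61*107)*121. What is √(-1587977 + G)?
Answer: 21*I*√1810 ≈ 893.43*I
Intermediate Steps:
G = 789767 (G = 6527*121 = 789767)
√(-1587977 + G) = √(-1587977 + 789767) = √(-798210) = 21*I*√1810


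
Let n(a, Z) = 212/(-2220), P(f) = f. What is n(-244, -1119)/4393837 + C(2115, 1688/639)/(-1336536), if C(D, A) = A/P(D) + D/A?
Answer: -296950840848157450057/495689819011674303885120 ≈ -0.00059907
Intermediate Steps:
C(D, A) = A/D + D/A
n(a, Z) = -53/555 (n(a, Z) = 212*(-1/2220) = -53/555)
n(-244, -1119)/4393837 + C(2115, 1688/639)/(-1336536) = -53/555/4393837 + ((1688/639)/2115 + 2115/((1688/639)))/(-1336536) = -53/555*1/4393837 + ((1688*(1/639))*(1/2115) + 2115/((1688*(1/639))))*(-1/1336536) = -53/2438579535 + ((1688/639)*(1/2115) + 2115/(1688/639))*(-1/1336536) = -53/2438579535 + (1688/1351485 + 2115*(639/1688))*(-1/1336536) = -53/2438579535 + (1688/1351485 + 1351485/1688)*(-1/1336536) = -53/2438579535 + (1826514554569/2281306680)*(-1/1336536) = -53/2438579535 - 1826514554569/3049048504860480 = -296950840848157450057/495689819011674303885120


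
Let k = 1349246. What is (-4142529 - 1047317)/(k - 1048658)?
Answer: -2594923/150294 ≈ -17.266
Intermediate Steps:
(-4142529 - 1047317)/(k - 1048658) = (-4142529 - 1047317)/(1349246 - 1048658) = -5189846/300588 = -5189846*1/300588 = -2594923/150294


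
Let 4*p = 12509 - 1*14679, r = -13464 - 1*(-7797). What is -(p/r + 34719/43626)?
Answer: -36736613/41204757 ≈ -0.89156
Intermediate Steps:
r = -5667 (r = -13464 + 7797 = -5667)
p = -1085/2 (p = (12509 - 1*14679)/4 = (12509 - 14679)/4 = (1/4)*(-2170) = -1085/2 ≈ -542.50)
-(p/r + 34719/43626) = -(-1085/2/(-5667) + 34719/43626) = -(-1085/2*(-1/5667) + 34719*(1/43626)) = -(1085/11334 + 11573/14542) = -1*36736613/41204757 = -36736613/41204757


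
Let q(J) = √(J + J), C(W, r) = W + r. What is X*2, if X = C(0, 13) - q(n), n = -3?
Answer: 26 - 2*I*√6 ≈ 26.0 - 4.899*I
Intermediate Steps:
q(J) = √2*√J (q(J) = √(2*J) = √2*√J)
X = 13 - I*√6 (X = (0 + 13) - √2*√(-3) = 13 - √2*I*√3 = 13 - I*√6 ≈ 13.0 - 2.4495*I)
X*2 = (13 - I*√6)*2 = 26 - 2*I*√6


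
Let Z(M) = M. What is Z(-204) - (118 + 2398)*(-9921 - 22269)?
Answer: 80989836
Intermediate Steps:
Z(-204) - (118 + 2398)*(-9921 - 22269) = -204 - (118 + 2398)*(-9921 - 22269) = -204 - 2516*(-32190) = -204 - 1*(-80990040) = -204 + 80990040 = 80989836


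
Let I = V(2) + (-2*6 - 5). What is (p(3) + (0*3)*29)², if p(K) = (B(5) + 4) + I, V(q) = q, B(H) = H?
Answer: 36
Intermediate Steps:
I = -15 (I = 2 + (-2*6 - 5) = 2 + (-12 - 5) = 2 - 17 = -15)
p(K) = -6 (p(K) = (5 + 4) - 15 = 9 - 15 = -6)
(p(3) + (0*3)*29)² = (-6 + (0*3)*29)² = (-6 + 0*29)² = (-6 + 0)² = (-6)² = 36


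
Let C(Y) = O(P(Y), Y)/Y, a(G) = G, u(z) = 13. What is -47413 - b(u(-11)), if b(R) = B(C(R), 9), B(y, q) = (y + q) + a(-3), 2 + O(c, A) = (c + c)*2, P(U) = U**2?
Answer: -617121/13 ≈ -47471.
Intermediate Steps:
O(c, A) = -2 + 4*c (O(c, A) = -2 + (c + c)*2 = -2 + (2*c)*2 = -2 + 4*c)
C(Y) = (-2 + 4*Y**2)/Y
B(y, q) = -3 + q + y (B(y, q) = (y + q) - 3 = (q + y) - 3 = -3 + q + y)
b(R) = 6 - 2/R + 4*R (b(R) = -3 + 9 + (-2/R + 4*R) = 6 - 2/R + 4*R)
-47413 - b(u(-11)) = -47413 - (6 - 2/13 + 4*13) = -47413 - (6 - 2*1/13 + 52) = -47413 - (6 - 2/13 + 52) = -47413 - 1*752/13 = -47413 - 752/13 = -617121/13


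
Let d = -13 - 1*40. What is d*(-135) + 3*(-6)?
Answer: 7137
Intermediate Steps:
d = -53 (d = -13 - 40 = -53)
d*(-135) + 3*(-6) = -53*(-135) + 3*(-6) = 7155 - 18 = 7137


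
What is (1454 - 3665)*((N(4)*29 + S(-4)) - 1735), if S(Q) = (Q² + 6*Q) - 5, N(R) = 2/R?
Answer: 7665537/2 ≈ 3.8328e+6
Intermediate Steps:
S(Q) = -5 + Q² + 6*Q
(1454 - 3665)*((N(4)*29 + S(-4)) - 1735) = (1454 - 3665)*(((2/4)*29 + (-5 + (-4)² + 6*(-4))) - 1735) = -2211*(((2*(¼))*29 + (-5 + 16 - 24)) - 1735) = -2211*(((½)*29 - 13) - 1735) = -2211*((29/2 - 13) - 1735) = -2211*(3/2 - 1735) = -2211*(-3467/2) = 7665537/2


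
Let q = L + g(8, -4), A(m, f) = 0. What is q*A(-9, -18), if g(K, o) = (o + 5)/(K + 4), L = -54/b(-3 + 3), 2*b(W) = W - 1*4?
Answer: 0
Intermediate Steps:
b(W) = -2 + W/2 (b(W) = (W - 1*4)/2 = (W - 4)/2 = (-4 + W)/2 = -2 + W/2)
L = 27 (L = -54/(-2 + (-3 + 3)/2) = -54/(-2 + (½)*0) = -54/(-2 + 0) = -54/(-2) = -54*(-½) = 27)
g(K, o) = (5 + o)/(4 + K)
q = 325/12 (q = 27 + (5 - 4)/(4 + 8) = 27 + 1/12 = 325/12 ≈ 27.083)
q*A(-9, -18) = (325/12)*0 = 0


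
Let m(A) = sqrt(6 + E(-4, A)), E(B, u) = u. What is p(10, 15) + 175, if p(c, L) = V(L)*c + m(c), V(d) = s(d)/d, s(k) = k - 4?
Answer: 559/3 ≈ 186.33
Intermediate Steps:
s(k) = -4 + k
V(d) = (-4 + d)/d
m(A) = sqrt(6 + A)
p(c, L) = sqrt(6 + c) + c*(-4 + L)/L (p(c, L) = ((-4 + L)/L)*c + sqrt(6 + c) = c*(-4 + L)/L + sqrt(6 + c) = sqrt(6 + c) + c*(-4 + L)/L)
p(10, 15) + 175 = (10 + sqrt(6 + 10) - 4*10/15) + 175 = (10 + sqrt(16) - 4*10*1/15) + 175 = (10 + 4 - 8/3) + 175 = 34/3 + 175 = 559/3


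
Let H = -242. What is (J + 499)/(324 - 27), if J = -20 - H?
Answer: 721/297 ≈ 2.4276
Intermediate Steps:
J = 222 (J = -20 - 1*(-242) = -20 + 242 = 222)
(J + 499)/(324 - 27) = (222 + 499)/(324 - 27) = 721/297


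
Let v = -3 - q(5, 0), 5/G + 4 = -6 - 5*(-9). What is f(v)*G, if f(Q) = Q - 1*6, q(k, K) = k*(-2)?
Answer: ⅐ ≈ 0.14286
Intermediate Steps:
G = ⅐ (G = 5/(-4 + (-6 - 5*(-9))) = 5/(-4 + (-6 + 45)) = 5/(-4 + 39) = 5/35 = 5*(1/35) = ⅐ ≈ 0.14286)
q(k, K) = -2*k
v = 7 (v = -3 - (-2)*5 = -3 - 1*(-10) = -3 + 10 = 7)
f(Q) = -6 + Q (f(Q) = Q - 6 = -6 + Q)
f(v)*G = (-6 + 7)*(⅐) = 1*(⅐) = ⅐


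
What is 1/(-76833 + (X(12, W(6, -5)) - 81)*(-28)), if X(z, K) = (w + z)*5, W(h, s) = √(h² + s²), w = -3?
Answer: -1/75825 ≈ -1.3188e-5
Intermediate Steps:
X(z, K) = -15 + 5*z (X(z, K) = (-3 + z)*5 = -15 + 5*z)
1/(-76833 + (X(12, W(6, -5)) - 81)*(-28)) = 1/(-76833 + ((-15 + 5*12) - 81)*(-28)) = 1/(-76833 + ((-15 + 60) - 81)*(-28)) = 1/(-76833 + (45 - 81)*(-28)) = 1/(-76833 - 36*(-28)) = 1/(-76833 + 1008) = 1/(-75825) = -1/75825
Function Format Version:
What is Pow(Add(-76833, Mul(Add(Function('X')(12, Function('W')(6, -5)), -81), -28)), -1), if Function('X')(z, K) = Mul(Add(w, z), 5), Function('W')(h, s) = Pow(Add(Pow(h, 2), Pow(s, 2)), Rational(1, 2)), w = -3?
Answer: Rational(-1, 75825) ≈ -1.3188e-5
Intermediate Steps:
Function('X')(z, K) = Add(-15, Mul(5, z)) (Function('X')(z, K) = Mul(Add(-3, z), 5) = Add(-15, Mul(5, z)))
Pow(Add(-76833, Mul(Add(Function('X')(12, Function('W')(6, -5)), -81), -28)), -1) = Pow(Add(-76833, Mul(Add(Add(-15, Mul(5, 12)), -81), -28)), -1) = Pow(Add(-76833, Mul(Add(Add(-15, 60), -81), -28)), -1) = Pow(Add(-76833, Mul(Add(45, -81), -28)), -1) = Pow(Add(-76833, Mul(-36, -28)), -1) = Pow(Add(-76833, 1008), -1) = Pow(-75825, -1) = Rational(-1, 75825)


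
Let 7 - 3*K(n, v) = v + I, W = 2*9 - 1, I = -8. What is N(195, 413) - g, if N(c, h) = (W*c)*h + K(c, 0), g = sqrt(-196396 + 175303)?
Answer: 1369100 - I*sqrt(21093) ≈ 1.3691e+6 - 145.23*I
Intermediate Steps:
W = 17 (W = 18 - 1 = 17)
g = I*sqrt(21093) (g = sqrt(-21093) = I*sqrt(21093) ≈ 145.23*I)
K(n, v) = 5 - v/3 (K(n, v) = 7/3 - (v - 8)/3 = 7/3 - (-8 + v)/3 = 7/3 + (8/3 - v/3) = 5 - v/3)
N(c, h) = 5 + 17*c*h (N(c, h) = (17*c)*h + (5 - 1/3*0) = 17*c*h + (5 + 0) = 17*c*h + 5 = 5 + 17*c*h)
N(195, 413) - g = (5 + 17*195*413) - I*sqrt(21093) = (5 + 1369095) - I*sqrt(21093) = 1369100 - I*sqrt(21093)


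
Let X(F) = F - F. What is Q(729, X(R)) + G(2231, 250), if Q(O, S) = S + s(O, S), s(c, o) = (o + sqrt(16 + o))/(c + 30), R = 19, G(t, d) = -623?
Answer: -472853/759 ≈ -623.00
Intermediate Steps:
s(c, o) = (o + sqrt(16 + o))/(30 + c)
X(F) = 0
Q(O, S) = S + (S + sqrt(16 + S))/(30 + O)
Q(729, X(R)) + G(2231, 250) = (0 + sqrt(16 + 0) + 0*(30 + 729))/(30 + 729) - 623 = (0 + sqrt(16) + 0*759)/759 - 623 = (0 + 4 + 0)/759 - 623 = (1/759)*4 - 623 = 4/759 - 623 = -472853/759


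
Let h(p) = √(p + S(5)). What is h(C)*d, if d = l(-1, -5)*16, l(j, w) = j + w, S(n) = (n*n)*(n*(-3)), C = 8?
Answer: -96*I*√367 ≈ -1839.1*I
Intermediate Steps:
S(n) = -3*n³ (S(n) = n²*(-3*n) = -3*n³)
h(p) = √(-375 + p) (h(p) = √(p - 3*5³) = √(p - 3*125) = √(p - 375) = √(-375 + p))
d = -96 (d = (-1 - 5)*16 = -6*16 = -96)
h(C)*d = √(-375 + 8)*(-96) = √(-367)*(-96) = (I*√367)*(-96) = -96*I*√367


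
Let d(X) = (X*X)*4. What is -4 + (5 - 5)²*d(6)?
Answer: -4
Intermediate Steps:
d(X) = 4*X² (d(X) = X²*4 = 4*X²)
-4 + (5 - 5)²*d(6) = -4 + (5 - 5)²*(4*6²) = -4 + 0²*(4*36) = -4 + 0*144 = -4 + 0 = -4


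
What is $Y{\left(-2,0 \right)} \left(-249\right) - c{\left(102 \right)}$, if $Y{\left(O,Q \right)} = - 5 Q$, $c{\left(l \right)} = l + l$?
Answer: $-204$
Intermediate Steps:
$c{\left(l \right)} = 2 l$
$Y{\left(-2,0 \right)} \left(-249\right) - c{\left(102 \right)} = \left(-5\right) 0 \left(-249\right) - 2 \cdot 102 = 0 \left(-249\right) - 204 = 0 - 204 = -204$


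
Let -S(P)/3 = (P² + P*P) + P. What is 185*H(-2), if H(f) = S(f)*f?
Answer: 6660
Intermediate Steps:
S(P) = -6*P² - 3*P (S(P) = -3*((P² + P*P) + P) = -3*((P² + P²) + P) = -3*(2*P² + P) = -3*(P + 2*P²) = -6*P² - 3*P)
H(f) = -3*f²*(1 + 2*f) (H(f) = (-3*f*(1 + 2*f))*f = -3*f²*(1 + 2*f))
185*H(-2) = 185*((-2)²*(-3 - 6*(-2))) = 185*(4*(-3 + 12)) = 185*(4*9) = 185*36 = 6660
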